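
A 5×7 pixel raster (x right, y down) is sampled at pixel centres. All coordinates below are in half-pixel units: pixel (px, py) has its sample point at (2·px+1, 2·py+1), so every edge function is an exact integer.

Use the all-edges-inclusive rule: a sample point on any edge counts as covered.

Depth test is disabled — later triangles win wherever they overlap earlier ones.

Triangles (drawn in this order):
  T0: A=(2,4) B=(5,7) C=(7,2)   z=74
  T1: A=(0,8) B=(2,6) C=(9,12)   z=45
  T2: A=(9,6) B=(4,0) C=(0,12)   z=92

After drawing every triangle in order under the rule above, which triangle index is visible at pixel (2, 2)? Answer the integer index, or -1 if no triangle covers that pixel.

T0:
  2·area = 21  (B↔C swapped to make it positive)
  edge (2, 4)→(7, 2): d=(5,-2) inclusive
  edge (7, 2)→(5, 7): d=(-2,5) inclusive
  edge (5, 7)→(2, 4): d=(-3,-3) inclusive
    (0,1)@(1, 3): e=[-7,28,0] → ·  [on edge]
    (2,1)@(5, 3): e=[1,8,12] → █
    (3,1)@(7, 3): e=[5,-2,18] → ·
    (1,2)@(3, 5): e=[7,14,0] → █  [on edge]
    (3,2)@(7, 5): e=[15,-6,12] → ·
    (1,3)@(3, 7): e=[17,10,-6] → ·
    (2,3)@(5, 7): e=[21,0,0] → █  [on edge]
    (3,3)@(7, 7): e=[25,-10,6] → ·
    (2,4)@(5, 9): e=[31,-4,-6] → ·
    (3,4)@(7, 9): e=[35,-14,0] → ·  [on edge]
    (4,5)@(9, 11): e=[49,-28,0] → ·  [on edge]
  covered (4 px):
    · · · · ·
    · · █ · ·
    · █ █ · ·
    · · █ · ·
    · · · · ·
    · · · · ·
    · · · · ·
T1:
  2·area = 26
  edge (0, 8)→(2, 6): d=(2,-2) inclusive
  edge (2, 6)→(9, 12): d=(7,6) inclusive
  edge (9, 12)→(0, 8): d=(-9,-4) inclusive
    (3,0)@(7, 1): e=[0,-65,91] → ·  [on edge]
    (2,1)@(5, 3): e=[0,-39,65] → ·  [on edge]
    (1,2)@(3, 5): e=[0,-13,39] → ·  [on edge]
    (0,3)@(1, 7): e=[0,13,13] → █  [on edge]
    (1,3)@(3, 7): e=[4,1,21] → █
    (2,3)@(5, 7): e=[8,-11,29] → ·
    (0,4)@(1, 9): e=[4,27,-5] → ·
    (1,4)@(3, 9): e=[8,15,3] → █
    (2,4)@(5, 9): e=[12,3,11] → █
    (3,4)@(7, 9): e=[16,-9,19] → ·
    (1,5)@(3, 11): e=[12,29,-15] → ·
    (2,5)@(5, 11): e=[16,17,-7] → ·
  covered (5 px):
    · · · · ·
    · · · · ·
    · · · · ·
    █ █ · · ·
    · █ █ · ·
    · · · █ ·
    · · · · ·
T2:
  2·area = 84  (B↔C swapped to make it positive)
  edge (9, 6)→(0, 12): d=(-9,6) inclusive
  edge (0, 12)→(4, 0): d=(4,-12) inclusive
  edge (4, 0)→(9, 6): d=(5,6) inclusive
    (1,1)@(3, 3): e=[63,0,21] → █  [on edge]
    (2,1)@(5, 3): e=[51,24,9] → █
    (3,1)@(7, 3): e=[39,48,-3] → ·
    (1,2)@(3, 5): e=[45,8,31] → █
    (3,2)@(7, 5): e=[21,56,7] → █
    (4,2)@(9, 5): e=[9,80,-5] → ·
    (1,3)@(3, 7): e=[27,16,41] → █
    (4,3)@(9, 7): e=[-9,88,5] → ·
    (0,4)@(1, 9): e=[21,0,63] → █  [on edge]
    (2,4)@(5, 9): e=[-3,48,39] → ·
    (3,4)@(7, 9): e=[-15,72,27] → ·
    (0,5)@(1, 11): e=[3,8,73] → █
  covered (11 px):
    · · · · ·
    · █ █ · ·
    · █ █ █ ·
    · █ █ █ ·
    █ █ · · ·
    █ · · · ·
    · · · · ·

Z-buffer (winner per pixel, '.' = empty):
  . . . . .
  . 2 2 . .
  . 2 2 2 .
  1 2 2 2 .
  2 2 1 . .
  2 . . 1 .
  . . . . .

Result: 2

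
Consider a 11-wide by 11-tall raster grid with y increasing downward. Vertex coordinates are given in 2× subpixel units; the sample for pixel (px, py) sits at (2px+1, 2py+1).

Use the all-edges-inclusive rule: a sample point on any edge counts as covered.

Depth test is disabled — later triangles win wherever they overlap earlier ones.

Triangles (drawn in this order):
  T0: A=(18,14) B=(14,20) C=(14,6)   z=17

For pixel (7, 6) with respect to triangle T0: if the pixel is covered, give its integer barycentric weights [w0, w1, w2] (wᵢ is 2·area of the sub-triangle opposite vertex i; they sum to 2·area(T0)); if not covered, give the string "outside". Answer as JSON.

T0:
  2·area = 56
  edge (18, 14)→(14, 20): d=(-4,6) inclusive
  edge (14, 20)→(14, 6): d=(0,-14) inclusive
  edge (14, 6)→(18, 14): d=(4,8) inclusive
    (7,4)@(15, 9): e=[38,14,4] → #
    (8,4)@(17, 9): e=[26,42,-12] → ·
    (7,5)@(15, 11): e=[30,14,12] → #
    (8,5)@(17, 11): e=[18,42,-4] → ·
    (7,6)@(15, 13): e=[22,14,20] → #
    (8,6)@(17, 13): e=[10,42,4] → #
    (9,6)@(19, 13): e=[-2,70,-12] → ·
    (7,7)@(15, 15): e=[14,14,28] → #
    (9,7)@(19, 15): e=[-10,70,-4] → ·
    (7,8)@(15, 17): e=[6,14,36] → #
    (8,8)@(17, 17): e=[-6,42,20] → ·
    (7,9)@(15, 19): e=[-2,14,44] → ·
  covered (7 px):
    · · · · · · · · · · ·
    · · · · · · · · · · ·
    · · · · · · · · · · ·
    · · · · · · · · · · ·
    · · · · · · · # · · ·
    · · · · · · · # · · ·
    · · · · · · · # # · ·
    · · · · · · · # # · ·
    · · · · · · · # · · ·
    · · · · · · · · · · ·
    · · · · · · · · · · ·

Final: [14,20,22]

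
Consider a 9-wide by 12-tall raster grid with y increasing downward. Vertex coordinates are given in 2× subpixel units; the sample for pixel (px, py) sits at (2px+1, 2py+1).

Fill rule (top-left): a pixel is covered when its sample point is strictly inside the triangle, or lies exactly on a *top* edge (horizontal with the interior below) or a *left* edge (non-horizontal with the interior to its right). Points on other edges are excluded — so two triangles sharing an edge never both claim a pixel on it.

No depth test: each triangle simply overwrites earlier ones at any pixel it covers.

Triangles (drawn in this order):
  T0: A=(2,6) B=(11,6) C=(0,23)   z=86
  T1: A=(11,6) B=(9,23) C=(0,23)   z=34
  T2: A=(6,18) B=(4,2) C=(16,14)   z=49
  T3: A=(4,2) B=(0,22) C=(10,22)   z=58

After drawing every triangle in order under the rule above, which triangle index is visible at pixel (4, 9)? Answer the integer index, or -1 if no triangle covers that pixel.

T0:
  2·area = 153
  edge (2, 6)→(11, 6): d=(9,0) top-left  bias=+0
  edge (11, 6)→(0, 23): d=(-11,17) right/bottom  bias=-1
  edge (0, 23)→(2, 6): d=(2,-17) top-left  bias=+0
    (1,3)@(3, 7): e=[9,125,19] → #
    (2,3)@(5, 7): e=[9,91,53] → #
    (3,3)@(7, 7): e=[9,57,87] → #
    (4,3)@(9, 7): e=[9,23,121] → #
    (5,3)@(11, 7): e=[9,-11,155] → ·
    (1,4)@(3, 9): e=[27,103,23] → #
    (5,4)@(11, 9): e=[27,-33,159] → ·
    (1,5)@(3, 11): e=[45,81,27] → #
    (4,5)@(9, 11): e=[45,-21,129] → ·
    (1,6)@(3, 13): e=[63,59,31] → #
    (3,6)@(7, 13): e=[63,-9,99] → ·
    (0,7)@(1, 15): e=[81,71,1] → #
  covered (20 px):
    · · · · · · · · ·
    · · · · · · · · ·
    · · · · · · · · ·
    · # # # # · · · ·
    · # # # # · · · ·
    · # # # · · · · ·
    · # # · · · · · ·
    # # # · · · · · ·
    # # · · · · · · ·
    # · · · · · · · ·
    # · · · · · · · ·
    · · · · · · · · ·
T1:
  2·area = 153
  edge (11, 6)→(9, 23): d=(-2,17) right/bottom  bias=-1
  edge (9, 23)→(0, 23): d=(-9,0) right/bottom  bias=-1
  edge (0, 23)→(11, 6): d=(11,-17) top-left  bias=+0
    (4,5)@(9, 11): e=[24,108,21] → #
    (5,5)@(11, 11): e=[-10,108,55] → ·
    (3,6)@(7, 13): e=[54,90,9] → #
    (5,6)@(11, 13): e=[-14,90,77] → ·
    (3,7)@(7, 15): e=[50,72,31] → #
    (5,7)@(11, 15): e=[-18,72,99] → ·
    (2,8)@(5, 17): e=[80,54,19] → #
    (5,8)@(11, 17): e=[-22,54,121] → ·
    (1,9)@(3, 19): e=[110,36,7] → #
    (5,9)@(11, 19): e=[-26,36,143] → ·
    (1,10)@(3, 21): e=[106,18,29] → #
    (5,10)@(11, 21): e=[-30,18,165] → ·
    (0,11)@(1, 23): e=[136,0,17] → ·  [on edge]
    (1,11)@(3, 23): e=[102,0,51] → ·  [on edge]
    (2,11)@(5, 23): e=[68,0,85] → ·  [on edge]
    (3,11)@(7, 23): e=[34,0,119] → ·  [on edge]
    (4,11)@(9, 23): e=[0,0,153] → ·  [on edge]
    (5,11)@(11, 23): e=[-34,0,187] → ·  [on edge]
    (6,11)@(13, 23): e=[-68,0,221] → ·  [on edge]
    (7,11)@(15, 23): e=[-102,0,255] → ·  [on edge]
    (8,11)@(17, 23): e=[-136,0,289] → ·  [on edge]
  covered (16 px):
    · · · · · · · · ·
    · · · · · · · · ·
    · · · · · · · · ·
    · · · · · · · · ·
    · · · · · · · · ·
    · · · · # · · · ·
    · · · # # · · · ·
    · · · # # · · · ·
    · · # # # · · · ·
    · # # # # · · · ·
    · # # # # · · · ·
    · · · · · · · · ·
T2:
  2·area = 168
  edge (6, 18)→(4, 2): d=(-2,-16) top-left  bias=+0
  edge (4, 2)→(16, 14): d=(12,12) right/bottom  bias=-1
  edge (16, 14)→(6, 18): d=(-10,4) right/bottom  bias=-1
    (1,0)@(3, 1): e=[-14,0,182] → ·  [on edge]
    (2,1)@(5, 3): e=[14,0,154] → ·  [on edge]
    (2,2)@(5, 5): e=[10,24,134] → #
    (3,2)@(7, 5): e=[42,0,126] → ·  [on edge]
    (2,3)@(5, 7): e=[6,48,114] → #
    (3,3)@(7, 7): e=[38,24,106] → #
    (4,3)@(9, 7): e=[70,0,98] → ·  [on edge]
    (2,4)@(5, 9): e=[2,72,94] → #
    (4,4)@(9, 9): e=[66,24,78] → #
    (5,4)@(11, 9): e=[98,0,70] → ·  [on edge]
    (2,5)@(5, 11): e=[-2,96,74] → ·
    (3,5)@(7, 11): e=[30,72,66] → #
    (6,5)@(13, 11): e=[126,0,42] → ·  [on edge]
    (7,6)@(15, 13): e=[154,0,14] → ·  [on edge]
    (8,7)@(17, 15): e=[182,0,-14] → ·  [on edge]
  covered (18 px):
    · · · · · · · · ·
    · · · · · · · · ·
    · · # · · · · · ·
    · · # # · · · · ·
    · · # # # · · · ·
    · · · # # # · · ·
    · · · # # # # · ·
    · · · # # # # · ·
    · · · # · · · · ·
    · · · · · · · · ·
    · · · · · · · · ·
    · · · · · · · · ·
T3:
  2·area = 200  (B↔C swapped to make it positive)
  edge (4, 2)→(10, 22): d=(6,20) right/bottom  bias=-1
  edge (10, 22)→(0, 22): d=(-10,0) right/bottom  bias=-1
  edge (0, 22)→(4, 2): d=(4,-20) top-left  bias=+0
    (1,3)@(3, 7): e=[50,150,0] → #  [on edge]
    (2,3)@(5, 7): e=[10,150,40] → #
    (3,3)@(7, 7): e=[-30,150,80] → ·
    (1,4)@(3, 9): e=[62,130,8] → #
    (3,4)@(7, 9): e=[-18,130,88] → ·
    (1,5)@(3, 11): e=[74,110,16] → #
    (3,5)@(7, 11): e=[-6,110,96] → ·
    (1,6)@(3, 13): e=[86,90,24] → #
    (3,6)@(7, 13): e=[6,90,104] → #
    (4,6)@(9, 13): e=[-34,90,144] → ·
    (1,7)@(3, 15): e=[98,70,32] → #
    (4,7)@(9, 15): e=[-22,70,152] → ·
    (0,8)@(1, 17): e=[150,50,0] → #  [on edge]
  covered (26 px):
    · · · · · · · · ·
    · · · · · · · · ·
    · · · · · · · · ·
    · # # · · · · · ·
    · # # · · · · · ·
    · # # · · · · · ·
    · # # # · · · · ·
    · # # # · · · · ·
    # # # # · · · · ·
    # # # # # · · · ·
    # # # # # · · · ·
    · · · · · · · · ·

Z-buffer (winner per pixel, '.' = empty):
  . . . . . . . . .
  . . . . . . . . .
  . . 2 . . . . . .
  . 3 3 2 0 . . . .
  . 3 3 2 2 . . . .
  . 3 3 2 2 2 . . .
  . 3 3 3 2 2 2 . .
  0 3 3 3 2 2 2 . .
  3 3 3 3 1 . . . .
  3 3 3 3 3 . . . .
  3 3 3 3 3 . . . .
  . . . . . . . . .

Final: 3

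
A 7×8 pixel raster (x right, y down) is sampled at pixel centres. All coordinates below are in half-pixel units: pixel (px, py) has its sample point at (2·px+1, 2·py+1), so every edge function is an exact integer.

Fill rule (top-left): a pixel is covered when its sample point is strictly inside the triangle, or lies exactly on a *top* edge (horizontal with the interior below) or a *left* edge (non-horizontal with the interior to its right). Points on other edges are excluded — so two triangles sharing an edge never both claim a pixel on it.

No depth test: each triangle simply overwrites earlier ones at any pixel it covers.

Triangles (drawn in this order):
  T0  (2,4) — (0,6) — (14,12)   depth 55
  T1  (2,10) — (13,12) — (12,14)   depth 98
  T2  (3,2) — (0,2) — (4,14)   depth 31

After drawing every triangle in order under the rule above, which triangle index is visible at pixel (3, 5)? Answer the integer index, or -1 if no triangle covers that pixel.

T0:
  2·area = 40  (B↔C swapped to make it positive)
  edge (2, 4)→(14, 12): d=(12,8) right/bottom  bias=-1
  edge (14, 12)→(0, 6): d=(-14,-6) top-left  bias=+0
  edge (0, 6)→(2, 4): d=(2,-2) top-left  bias=+0
    (2,0)@(5, 1): e=[-60,100,0] → ·  [on edge]
    (1,1)@(3, 3): e=[-20,60,0] → ·  [on edge]
    (0,2)@(1, 5): e=[20,20,0] → #  [on edge]
    (1,2)@(3, 5): e=[4,32,4] → #
    (2,2)@(5, 5): e=[-12,44,8] → ·
    (0,3)@(1, 7): e=[44,-8,4] → ·
    (1,3)@(3, 7): e=[28,4,8] → #
    (2,3)@(5, 7): e=[12,16,12] → #
    (3,3)@(7, 7): e=[-4,28,16] → ·
    (1,4)@(3, 9): e=[52,-24,12] → ·
    (2,4)@(5, 9): e=[36,-12,16] → ·
    (3,4)@(7, 9): e=[20,0,20] → #  [on edge]
  covered (6 px):
    · · · · · · ·
    · · · · · · ·
    # # · · · · ·
    · # # · · · ·
    · · · # # · ·
    · · · · · · ·
    · · · · · · ·
    · · · · · · ·
T1:
  2·area = 24
  edge (2, 10)→(13, 12): d=(11,2) right/bottom  bias=-1
  edge (13, 12)→(12, 14): d=(-1,2) right/bottom  bias=-1
  edge (12, 14)→(2, 10): d=(-10,-4) top-left  bias=+0
    (2,5)@(5, 11): e=[5,17,2] → #
    (3,5)@(7, 11): e=[1,13,10] → #
    (4,5)@(9, 11): e=[-3,9,18] → ·
    (2,6)@(5, 13): e=[27,15,-18] → ·
    (3,6)@(7, 13): e=[23,11,-10] → ·
    (5,6)@(11, 13): e=[15,3,6] → #
    (6,6)@(13, 13): e=[11,-1,14] → ·
    (5,7)@(11, 15): e=[37,1,-14] → ·
  covered (3 px):
    · · · · · · ·
    · · · · · · ·
    · · · · · · ·
    · · · · · · ·
    · · · · · · ·
    · · # # · · ·
    · · · · · # ·
    · · · · · · ·
T2:
  2·area = 36  (B↔C swapped to make it positive)
  edge (3, 2)→(4, 14): d=(1,12) right/bottom  bias=-1
  edge (4, 14)→(0, 2): d=(-4,-12) top-left  bias=+0
  edge (0, 2)→(3, 2): d=(3,0) top-left  bias=+0
    (0,1)@(1, 3): e=[25,8,3] → #
    (1,1)@(3, 3): e=[1,32,3] → #
    (2,1)@(5, 3): e=[-23,56,3] → ·
    (0,2)@(1, 5): e=[27,0,9] → #  [on edge]
    (2,2)@(5, 5): e=[-21,48,9] → ·
    (0,3)@(1, 7): e=[29,-8,15] → ·
    (1,3)@(3, 7): e=[5,16,15] → #
    (2,3)@(5, 7): e=[-19,40,15] → ·
    (1,4)@(3, 9): e=[7,8,21] → #
    (2,4)@(5, 9): e=[-17,32,21] → ·
    (1,5)@(3, 11): e=[9,0,27] → #  [on edge]
    (2,5)@(5, 11): e=[-15,24,27] → ·
  covered (7 px):
    · · · · · · ·
    # # · · · · ·
    # # · · · · ·
    · # · · · · ·
    · # · · · · ·
    · # · · · · ·
    · · · · · · ·
    · · · · · · ·

Z-buffer (winner per pixel, '.' = empty):
  . . . . . . .
  2 2 . . . . .
  2 2 . . . . .
  . 2 0 . . . .
  . 2 . 0 0 . .
  . 2 1 1 . . .
  . . . . . 1 .
  . . . . . . .

Answer: 1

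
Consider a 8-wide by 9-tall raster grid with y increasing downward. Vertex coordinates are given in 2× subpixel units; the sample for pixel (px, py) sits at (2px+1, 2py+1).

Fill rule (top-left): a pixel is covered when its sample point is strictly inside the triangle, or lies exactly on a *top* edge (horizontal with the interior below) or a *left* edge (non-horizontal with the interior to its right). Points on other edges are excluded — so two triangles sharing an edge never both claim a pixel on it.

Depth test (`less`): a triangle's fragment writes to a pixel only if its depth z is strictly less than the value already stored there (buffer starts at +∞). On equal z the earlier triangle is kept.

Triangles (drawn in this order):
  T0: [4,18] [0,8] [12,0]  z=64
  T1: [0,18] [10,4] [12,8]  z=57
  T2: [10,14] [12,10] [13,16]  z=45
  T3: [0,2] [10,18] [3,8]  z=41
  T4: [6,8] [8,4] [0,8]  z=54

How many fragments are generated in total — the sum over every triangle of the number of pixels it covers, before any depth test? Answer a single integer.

T0:
  2·area = 152
  edge (4, 18)→(0, 8): d=(-4,-10) top-left  bias=+0
  edge (0, 8)→(12, 0): d=(12,-8) top-left  bias=+0
  edge (12, 0)→(4, 18): d=(-8,18) right/bottom  bias=-1
    (5,0)@(11, 1): e=[138,4,10] → #
    (6,0)@(13, 1): e=[158,20,-26] → ·
    (4,1)@(9, 3): e=[110,12,30] → #
    (5,1)@(11, 3): e=[130,28,-6] → ·
    (2,2)@(5, 5): e=[62,4,86] → #
    (3,2)@(7, 5): e=[82,20,50] → #
    (5,2)@(11, 5): e=[122,52,-22] → ·
    (1,3)@(3, 7): e=[34,12,106] → #
    (4,3)@(9, 7): e=[94,60,-2] → ·
    (0,4)@(1, 9): e=[6,20,126] → #
    (4,4)@(9, 9): e=[86,84,-18] → ·
    (0,5)@(1, 11): e=[-2,44,110] → ·
  covered (19 px):
    · · · · · # · ·
    · · · · # · · ·
    · · # # # · · ·
    · # # # · · · ·
    # # # # · · · ·
    · # # # · · · ·
    · # # · · · · ·
    · # # · · · · ·
    · · · · · · · ·
T1:
  2·area = 68
  edge (0, 18)→(10, 4): d=(10,-14) top-left  bias=+0
  edge (10, 4)→(12, 8): d=(2,4) right/bottom  bias=-1
  edge (12, 8)→(0, 18): d=(-12,10) right/bottom  bias=-1
    (4,3)@(9, 7): e=[16,10,42] → #
    (5,3)@(11, 7): e=[44,2,22] → #
    (6,3)@(13, 7): e=[72,-6,2] → ·
    (3,4)@(7, 9): e=[8,22,38] → #
    (5,4)@(11, 9): e=[64,6,-2] → ·
    (2,5)@(5, 11): e=[0,34,34] → #  [on edge]
    (4,5)@(9, 11): e=[56,18,-6] → ·
    (2,6)@(5, 13): e=[20,38,10] → #
    (3,6)@(7, 13): e=[48,30,-10] → ·
    (1,7)@(3, 15): e=[12,50,6] → #
    (2,7)@(5, 15): e=[40,42,-14] → ·
    (0,8)@(1, 17): e=[4,62,2] → #
  covered (9 px):
    · · · · · · · ·
    · · · · · · · ·
    · · · · · · · ·
    · · · · # # · ·
    · · · # # · · ·
    · · # # · · · ·
    · · # · · · · ·
    · # · · · · · ·
    # · · · · · · ·
T2:
  2·area = 16
  edge (10, 14)→(12, 10): d=(2,-4) top-left  bias=+0
  edge (12, 10)→(13, 16): d=(1,6) right/bottom  bias=-1
  edge (13, 16)→(10, 14): d=(-3,-2) top-left  bias=+0
    (5,6)@(11, 13): e=[2,9,5] → #
    (6,6)@(13, 13): e=[10,-3,9] → ·
    (5,7)@(11, 15): e=[6,11,-1] → ·
  covered (1 px):
    · · · · · · · ·
    · · · · · · · ·
    · · · · · · · ·
    · · · · · · · ·
    · · · · · · · ·
    · · · · · · · ·
    · · · · · # · ·
    · · · · · · · ·
    · · · · · · · ·
T3:
  2·area = 12
  edge (0, 2)→(10, 18): d=(10,16) right/bottom  bias=-1
  edge (10, 18)→(3, 8): d=(-7,-10) top-left  bias=+0
  edge (3, 8)→(0, 2): d=(-3,-6) top-left  bias=+0
    (1,3)@(3, 7): e=[2,7,3] → #
    (2,3)@(5, 7): e=[-30,27,15] → ·
    (1,4)@(3, 9): e=[22,-7,-3] → ·
  covered (1 px):
    · · · · · · · ·
    · · · · · · · ·
    · · · · · · · ·
    · # · · · · · ·
    · · · · · · · ·
    · · · · · · · ·
    · · · · · · · ·
    · · · · · · · ·
    · · · · · · · ·
T4:
  2·area = 24  (B↔C swapped to make it positive)
  edge (6, 8)→(0, 8): d=(-6,0) right/bottom  bias=-1
  edge (0, 8)→(8, 4): d=(8,-4) top-left  bias=+0
  edge (8, 4)→(6, 8): d=(-2,4) right/bottom  bias=-1
    (3,2)@(7, 5): e=[18,4,2] → #
    (4,2)@(9, 5): e=[18,12,-6] → ·
    (1,3)@(3, 7): e=[6,4,14] → #
    (2,3)@(5, 7): e=[6,12,6] → #
    (3,3)@(7, 7): e=[6,20,-2] → ·
    (1,4)@(3, 9): e=[-6,20,10] → ·
    (2,4)@(5, 9): e=[-6,28,2] → ·
  covered (3 px):
    · · · · · · · ·
    · · · · · · · ·
    · · · # · · · ·
    · # # · · · · ·
    · · · · · · · ·
    · · · · · · · ·
    · · · · · · · ·
    · · · · · · · ·
    · · · · · · · ·

Final: 33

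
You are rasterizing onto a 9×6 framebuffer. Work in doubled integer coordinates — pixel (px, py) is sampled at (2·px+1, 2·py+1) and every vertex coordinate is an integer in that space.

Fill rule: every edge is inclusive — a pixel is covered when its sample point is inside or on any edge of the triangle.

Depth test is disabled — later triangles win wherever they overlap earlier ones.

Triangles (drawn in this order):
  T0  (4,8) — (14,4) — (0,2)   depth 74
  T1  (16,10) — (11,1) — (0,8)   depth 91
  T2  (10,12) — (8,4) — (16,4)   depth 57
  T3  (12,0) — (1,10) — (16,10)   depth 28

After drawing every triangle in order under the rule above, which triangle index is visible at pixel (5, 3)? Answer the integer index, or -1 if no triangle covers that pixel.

T0:
  2·area = 76  (B↔C swapped to make it positive)
  edge (4, 8)→(0, 2): d=(-4,-6) inclusive
  edge (0, 2)→(14, 4): d=(14,2) inclusive
  edge (14, 4)→(4, 8): d=(-10,4) inclusive
    (0,1)@(1, 3): e=[2,12,62] → X
    (1,1)@(3, 3): e=[14,8,54] → X
    (2,1)@(5, 3): e=[26,4,46] → X
    (3,1)@(7, 3): e=[38,0,38] → X  [on edge]
    (4,1)@(9, 3): e=[50,-4,30] → .
    (0,2)@(1, 5): e=[-6,40,42] → .
    (1,2)@(3, 5): e=[6,36,34] → X
    (4,2)@(9, 5): e=[42,24,10] → X
    (5,2)@(11, 5): e=[54,20,2] → X
    (6,2)@(13, 5): e=[66,16,-6] → .
    (1,3)@(3, 7): e=[-2,64,14] → .
    (2,3)@(5, 7): e=[10,60,6] → X
  covered (10 px):
    . . . . . . . . .
    X X X X . . . . .
    . X X X X X . . .
    . . X . . . . . .
    . . . . . . . . .
    . . . . . . . . .
T1:
  2·area = 134  (B↔C swapped to make it positive)
  edge (16, 10)→(0, 8): d=(-16,-2) inclusive
  edge (0, 8)→(11, 1): d=(11,-7) inclusive
  edge (11, 1)→(16, 10): d=(5,9) inclusive
    (5,0)@(11, 1): e=[134,0,0] → X  [on edge]
    (6,0)@(13, 1): e=[138,14,-18] → .
    (4,1)@(9, 3): e=[98,8,28] → X
    (6,1)@(13, 3): e=[106,36,-8] → .
    (2,2)@(5, 5): e=[58,2,74] → X
    (3,2)@(7, 5): e=[62,16,56] → X
    (6,2)@(13, 5): e=[74,58,2] → X
    (7,2)@(15, 5): e=[78,72,-16] → .
    (1,3)@(3, 7): e=[22,10,102] → X
    (7,3)@(15, 7): e=[46,94,-6] → .
    (1,4)@(3, 9): e=[-10,32,112] → .
    (2,4)@(5, 9): e=[-6,46,94] → .
  covered (18 px):
    . . . . . X . . .
    . . . . X X . . .
    . . X X X X X . .
    . X X X X X X . .
    . . . . X X X X .
    . . . . . . . . .
T2:
  2·area = 64
  edge (10, 12)→(8, 4): d=(-2,-8) inclusive
  edge (8, 4)→(16, 4): d=(8,0) inclusive
  edge (16, 4)→(10, 12): d=(-6,8) inclusive
    (4,2)@(9, 5): e=[6,8,50] → X
    (5,2)@(11, 5): e=[22,8,34] → X
    (6,2)@(13, 5): e=[38,8,18] → X
    (7,2)@(15, 5): e=[54,8,2] → X
    (8,2)@(17, 5): e=[70,8,-14] → .
    (4,3)@(9, 7): e=[2,24,38] → X
    (7,3)@(15, 7): e=[50,24,-10] → .
    (4,4)@(9, 9): e=[-2,40,26] → .
    (5,4)@(11, 9): e=[14,40,10] → X
    (6,4)@(13, 9): e=[30,40,-6] → .
    (5,5)@(11, 11): e=[10,56,-2] → .
  covered (8 px):
    . . . . . . . . .
    . . . . . . . . .
    . . . . X X X X .
    . . . . X X X . .
    . . . . . X . . .
    . . . . . . . . .
T3:
  2·area = 150  (B↔C swapped to make it positive)
  edge (12, 0)→(16, 10): d=(4,10) inclusive
  edge (16, 10)→(1, 10): d=(-15,0) inclusive
  edge (1, 10)→(12, 0): d=(11,-10) inclusive
    (5,0)@(11, 1): e=[14,135,1] → X
    (6,0)@(13, 1): e=[-6,135,21] → .
    (4,1)@(9, 3): e=[42,105,3] → X
    (6,1)@(13, 3): e=[2,105,43] → X
    (7,1)@(15, 3): e=[-18,105,63] → .
    (3,2)@(7, 5): e=[70,75,5] → X
    (7,2)@(15, 5): e=[-10,75,85] → .
    (2,3)@(5, 7): e=[98,45,7] → X
    (7,3)@(15, 7): e=[-2,45,107] → .
    (1,4)@(3, 9): e=[126,15,9] → X
    (7,4)@(15, 9): e=[6,15,129] → X
    (8,4)@(17, 9): e=[-14,15,149] → .
  covered (20 px):
    . . . . . X . . .
    . . . . X X X . .
    . . . X X X X . .
    . . X X X X X . .
    . X X X X X X X .
    . . . . . . . . .

Z-buffer (winner per pixel, '.' = empty):
  . . . . . 3 . . .
  0 0 0 0 3 3 3 . .
  . 0 1 3 3 3 3 2 .
  . 1 3 3 3 3 3 . .
  . 3 3 3 3 3 3 3 .
  . . . . . . . . .

Final: 3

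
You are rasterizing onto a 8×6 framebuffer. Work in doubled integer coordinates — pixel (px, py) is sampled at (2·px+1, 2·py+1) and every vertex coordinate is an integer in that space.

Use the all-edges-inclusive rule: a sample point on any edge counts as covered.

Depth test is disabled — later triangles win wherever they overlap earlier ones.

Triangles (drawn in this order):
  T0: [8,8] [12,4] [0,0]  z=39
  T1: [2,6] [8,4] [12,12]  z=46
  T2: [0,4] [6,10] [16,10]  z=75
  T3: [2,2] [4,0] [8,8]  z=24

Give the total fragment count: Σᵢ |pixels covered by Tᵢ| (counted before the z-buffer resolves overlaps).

T0:
  2·area = 64  (B↔C swapped to make it positive)
  edge (8, 8)→(0, 0): d=(-8,-8) inclusive
  edge (0, 0)→(12, 4): d=(12,4) inclusive
  edge (12, 4)→(8, 8): d=(-4,4) inclusive
    (0,0)@(1, 1): e=[0,8,56] → █  [on edge]
    (1,0)@(3, 1): e=[16,0,48] → █  [on edge]
    (2,0)@(5, 1): e=[32,-8,40] → ·
    (7,0)@(15, 1): e=[112,-48,0] → ·  [on edge]
    (0,1)@(1, 3): e=[-16,32,48] → ·
    (1,1)@(3, 3): e=[0,24,40] → █  [on edge]
    (2,1)@(5, 3): e=[16,16,32] → █
    (3,1)@(7, 3): e=[32,8,24] → █
    (4,1)@(9, 3): e=[48,0,16] → █  [on edge]
    (5,1)@(11, 3): e=[64,-8,8] → ·
    (6,1)@(13, 3): e=[80,-16,0] → ·  [on edge]
    (1,2)@(3, 5): e=[-16,48,32] → ·
    (2,2)@(5, 5): e=[0,40,24] → █  [on edge]
    (5,2)@(11, 5): e=[48,16,0] → █  [on edge]
    (7,2)@(15, 5): e=[80,0,-16] → ·  [on edge]
    (3,3)@(7, 7): e=[0,56,8] → █  [on edge]
    (4,3)@(9, 7): e=[16,48,0] → █  [on edge]
    (3,4)@(7, 9): e=[-16,80,0] → ·  [on edge]
    (4,4)@(9, 9): e=[0,72,-8] → ·  [on edge]
    (2,5)@(5, 11): e=[-48,112,0] → ·  [on edge]
    (5,5)@(11, 11): e=[0,88,-24] → ·  [on edge]
  covered (12 px):
    █ █ · · · · · ·
    · █ █ █ █ · · ·
    · · █ █ █ █ · ·
    · · · █ █ · · ·
    · · · · · · · ·
    · · · · · · · ·
T1:
  2·area = 56
  edge (2, 6)→(8, 4): d=(6,-2) inclusive
  edge (8, 4)→(12, 12): d=(4,8) inclusive
  edge (12, 12)→(2, 6): d=(-10,-6) inclusive
    (5,1)@(11, 3): e=[0,-28,84] → ·  [on edge]
    (2,2)@(5, 5): e=[0,28,28] → █  [on edge]
    (3,2)@(7, 5): e=[4,12,40] → █
    (4,2)@(9, 5): e=[8,-4,52] → ·
    (2,3)@(5, 7): e=[12,36,8] → █
    (4,3)@(9, 7): e=[20,4,32] → █
    (5,3)@(11, 7): e=[24,-12,44] → ·
    (2,4)@(5, 9): e=[24,44,-12] → ·
    (3,4)@(7, 9): e=[28,28,0] → █  [on edge]
    (5,4)@(11, 9): e=[36,-4,24] → ·
    (3,5)@(7, 11): e=[40,36,-20] → ·
    (4,5)@(9, 11): e=[44,20,-8] → ·
  covered (8 px):
    · · · · · · · ·
    · · · · · · · ·
    · · █ █ · · · ·
    · · █ █ █ · · ·
    · · · █ █ · · ·
    · · · · · █ · ·
T2:
  2·area = 60  (B↔C swapped to make it positive)
  edge (0, 4)→(16, 10): d=(16,6) inclusive
  edge (16, 10)→(6, 10): d=(-10,0) inclusive
  edge (6, 10)→(0, 4): d=(-6,-6) inclusive
    (0,2)@(1, 5): e=[10,50,0] → █  [on edge]
    (1,2)@(3, 5): e=[-2,50,12] → ·
    (0,3)@(1, 7): e=[42,30,-12] → ·
    (1,3)@(3, 7): e=[30,30,0] → █  [on edge]
    (2,3)@(5, 7): e=[18,30,12] → █
    (3,3)@(7, 7): e=[6,30,24] → █
    (4,3)@(9, 7): e=[-6,30,36] → ·
    (1,4)@(3, 9): e=[62,10,-12] → ·
    (2,4)@(5, 9): e=[50,10,0] → █  [on edge]
    (4,4)@(9, 9): e=[26,10,24] → █
    (5,4)@(11, 9): e=[14,10,36] → █
    (6,4)@(13, 9): e=[2,10,48] → █
    (3,5)@(7, 11): e=[70,-10,0] → ·  [on edge]
  covered (9 px):
    · · · · · · · ·
    · · · · · · · ·
    █ · · · · · · ·
    · █ █ █ · · · ·
    · · █ █ █ █ █ ·
    · · · · · · · ·
T3:
  2·area = 24
  edge (2, 2)→(4, 0): d=(2,-2) inclusive
  edge (4, 0)→(8, 8): d=(4,8) inclusive
  edge (8, 8)→(2, 2): d=(-6,-6) inclusive
    (0,0)@(1, 1): e=[-4,28,0] → ·  [on edge]
    (1,0)@(3, 1): e=[0,12,12] → █  [on edge]
    (2,0)@(5, 1): e=[4,-4,24] → ·
    (0,1)@(1, 3): e=[0,36,-12] → ·  [on edge]
    (1,1)@(3, 3): e=[4,20,0] → █  [on edge]
    (2,1)@(5, 3): e=[8,4,12] → █
    (3,1)@(7, 3): e=[12,-12,24] → ·
    (1,2)@(3, 5): e=[8,28,-12] → ·
    (2,2)@(5, 5): e=[12,12,0] → █  [on edge]
    (3,2)@(7, 5): e=[16,-4,12] → ·
    (2,3)@(5, 7): e=[16,20,-12] → ·
    (3,3)@(7, 7): e=[20,4,0] → █  [on edge]
    (4,4)@(9, 9): e=[28,-4,0] → ·  [on edge]
    (5,5)@(11, 11): e=[36,-12,0] → ·  [on edge]
  covered (5 px):
    · █ · · · · · ·
    · █ █ · · · · ·
    · · █ · · · · ·
    · · · █ · · · ·
    · · · · · · · ·
    · · · · · · · ·

Final: 34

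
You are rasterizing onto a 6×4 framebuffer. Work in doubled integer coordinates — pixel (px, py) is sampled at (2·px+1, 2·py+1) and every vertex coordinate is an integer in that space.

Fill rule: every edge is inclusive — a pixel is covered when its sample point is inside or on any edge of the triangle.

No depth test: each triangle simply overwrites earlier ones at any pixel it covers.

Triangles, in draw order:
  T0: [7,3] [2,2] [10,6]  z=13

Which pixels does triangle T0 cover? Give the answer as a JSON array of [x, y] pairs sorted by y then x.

T0:
  2·area = 12  (B↔C swapped to make it positive)
  edge (7, 3)→(10, 6): d=(3,3) inclusive
  edge (10, 6)→(2, 2): d=(-8,-4) inclusive
  edge (2, 2)→(7, 3): d=(5,1) inclusive
    (2,0)@(5, 1): e=[0,20,-8] → ·  [on edge]
    (2,1)@(5, 3): e=[6,4,2] → █
    (3,1)@(7, 3): e=[0,12,0] → █  [on edge]
    (4,1)@(9, 3): e=[-6,20,-2] → ·
    (2,2)@(5, 5): e=[12,-12,12] → ·
    (3,2)@(7, 5): e=[6,-4,10] → ·
    (4,2)@(9, 5): e=[0,4,8] → █  [on edge]
    (5,2)@(11, 5): e=[-6,12,6] → ·
    (4,3)@(9, 7): e=[6,-12,18] → ·
    (5,3)@(11, 7): e=[0,-4,16] → ·  [on edge]
  covered (3 px):
    · · · · · ·
    · · █ █ · ·
    · · · · █ ·
    · · · · · ·

Final: [[2,1],[3,1],[4,2]]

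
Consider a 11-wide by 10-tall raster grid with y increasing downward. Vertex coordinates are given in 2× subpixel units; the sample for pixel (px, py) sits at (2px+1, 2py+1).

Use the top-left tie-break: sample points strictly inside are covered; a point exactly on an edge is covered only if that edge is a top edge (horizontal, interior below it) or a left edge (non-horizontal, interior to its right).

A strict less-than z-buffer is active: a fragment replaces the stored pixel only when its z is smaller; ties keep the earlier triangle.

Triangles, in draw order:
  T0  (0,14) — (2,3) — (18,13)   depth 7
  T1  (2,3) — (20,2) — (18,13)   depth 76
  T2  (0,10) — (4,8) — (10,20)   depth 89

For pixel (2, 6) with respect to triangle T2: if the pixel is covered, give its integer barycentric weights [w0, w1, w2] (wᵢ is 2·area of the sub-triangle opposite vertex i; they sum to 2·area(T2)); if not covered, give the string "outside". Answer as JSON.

T0:
  2·area = 196
  edge (0, 14)→(2, 3): d=(2,-11) top-left  bias=+0
  edge (2, 3)→(18, 13): d=(16,10) right/bottom  bias=-1
  edge (18, 13)→(0, 14): d=(-18,1) right/bottom  bias=-1
    (1,2)@(3, 5): e=[15,22,159] → █
    (2,2)@(5, 5): e=[37,2,157] → █
    (3,2)@(7, 5): e=[59,-18,155] → ·
    (1,3)@(3, 7): e=[19,54,123] → █
    (3,3)@(7, 7): e=[63,14,119] → █
    (4,3)@(9, 7): e=[85,-6,117] → ·
    (0,4)@(1, 9): e=[1,106,89] → █
    (4,4)@(9, 9): e=[89,26,81] → █
    (5,4)@(11, 9): e=[111,6,79] → █
    (6,4)@(13, 9): e=[133,-14,77] → ·
    (0,5)@(1, 11): e=[5,138,53] → █
    (6,5)@(13, 11): e=[137,18,41] → █
  covered (27 px):
    · · · · · · · · · · ·
    · · · · · · · · · · ·
    · █ █ · · · · · · · ·
    · █ █ █ · · · · · · ·
    █ █ █ █ █ █ · · · · ·
    █ █ █ █ █ █ █ · · · ·
    █ █ █ █ █ █ █ █ █ · ·
    · · · · · · · · · · ·
    · · · · · · · · · · ·
    · · · · · · · · · · ·
T1:
  2·area = 196
  edge (2, 3)→(20, 2): d=(18,-1) top-left  bias=+0
  edge (20, 2)→(18, 13): d=(-2,11) right/bottom  bias=-1
  edge (18, 13)→(2, 3): d=(-16,-10) top-left  bias=+0
    (1,1)@(3, 3): e=[1,185,10] → █
    (2,1)@(5, 3): e=[3,163,30] → █
    (3,1)@(7, 3): e=[5,141,50] → █
    (4,1)@(9, 3): e=[7,119,70] → █
    (5,1)@(11, 3): e=[9,97,90] → █
    (6,1)@(13, 3): e=[11,75,110] → █
    (7,1)@(15, 3): e=[13,53,130] → █
    (8,1)@(17, 3): e=[15,31,150] → █
    (9,1)@(19, 3): e=[17,9,170] → █
    (10,1)@(21, 3): e=[19,-13,190] → ·
    (1,2)@(3, 5): e=[37,181,-22] → ·
    (2,2)@(5, 5): e=[39,159,-2] → ·
  covered (27 px):
    · · · · · · · · · · ·
    · █ █ █ █ █ █ █ █ █ ·
    · · · █ █ █ █ █ █ █ ·
    · · · · █ █ █ █ █ █ ·
    · · · · · · █ █ █ · ·
    · · · · · · · █ █ · ·
    · · · · · · · · · · ·
    · · · · · · · · · · ·
    · · · · · · · · · · ·
    · · · · · · · · · · ·
T2:
  2·area = 60
  edge (0, 10)→(4, 8): d=(4,-2) top-left  bias=+0
  edge (4, 8)→(10, 20): d=(6,12) right/bottom  bias=-1
  edge (10, 20)→(0, 10): d=(-10,-10) top-left  bias=+0
    (1,4)@(3, 9): e=[2,18,40] → █
    (2,4)@(5, 9): e=[6,-6,60] → ·
    (0,5)@(1, 11): e=[6,54,0] → █  [on edge]
    (2,5)@(5, 11): e=[14,6,40] → █
    (3,5)@(7, 11): e=[18,-18,60] → ·
    (0,6)@(1, 13): e=[14,66,-20] → ·
    (1,6)@(3, 13): e=[18,42,0] → █  [on edge]
    (3,6)@(7, 13): e=[26,-6,40] → ·
    (1,7)@(3, 15): e=[26,54,-20] → ·
    (2,7)@(5, 15): e=[30,30,0] → █  [on edge]
    (3,7)@(7, 15): e=[34,6,20] → █
    (4,7)@(9, 15): e=[38,-18,40] → ·
    (3,8)@(7, 17): e=[42,18,0] → █  [on edge]
    (4,9)@(9, 19): e=[54,6,0] → █  [on edge]
  covered (10 px):
    · · · · · · · · · · ·
    · · · · · · · · · · ·
    · · · · · · · · · · ·
    · · · · · · · · · · ·
    · █ · · · · · · · · ·
    █ █ █ · · · · · · · ·
    · █ █ · · · · · · · ·
    · · █ █ · · · · · · ·
    · · · █ · · · · · · ·
    · · · · █ · · · · · ·

Answer: [18,20,22]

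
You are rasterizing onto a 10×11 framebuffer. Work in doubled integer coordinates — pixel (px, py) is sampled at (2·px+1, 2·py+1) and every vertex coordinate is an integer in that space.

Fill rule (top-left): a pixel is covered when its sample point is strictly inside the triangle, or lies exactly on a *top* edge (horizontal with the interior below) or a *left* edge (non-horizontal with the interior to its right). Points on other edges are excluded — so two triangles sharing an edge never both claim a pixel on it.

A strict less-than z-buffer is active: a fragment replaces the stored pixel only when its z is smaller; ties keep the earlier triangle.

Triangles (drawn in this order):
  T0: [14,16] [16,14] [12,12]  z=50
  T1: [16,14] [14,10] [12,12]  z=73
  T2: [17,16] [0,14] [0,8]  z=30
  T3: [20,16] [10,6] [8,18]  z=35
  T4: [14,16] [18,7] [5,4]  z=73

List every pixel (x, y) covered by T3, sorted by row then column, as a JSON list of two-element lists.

T0:
  2·area = 12  (B↔C swapped to make it positive)
  edge (14, 16)→(12, 12): d=(-2,-4) top-left  bias=+0
  edge (12, 12)→(16, 14): d=(4,2) right/bottom  bias=-1
  edge (16, 14)→(14, 16): d=(-2,2) right/bottom  bias=-1
    (9,5)@(19, 11): e=[30,-18,0] → ·  [on edge]
    (6,6)@(13, 13): e=[2,2,8] → █
    (7,6)@(15, 13): e=[10,-2,4] → ·
    (8,6)@(17, 13): e=[18,-6,0] → ·  [on edge]
    (6,7)@(13, 15): e=[-2,10,4] → ·
    (7,7)@(15, 15): e=[6,6,0] → ·  [on edge]
    (6,8)@(13, 17): e=[-6,18,0] → ·  [on edge]
    (5,9)@(11, 19): e=[-18,30,0] → ·  [on edge]
    (4,10)@(9, 21): e=[-30,42,0] → ·  [on edge]
  covered (1 px):
    · · · · · · · · · ·
    · · · · · · · · · ·
    · · · · · · · · · ·
    · · · · · · · · · ·
    · · · · · · · · · ·
    · · · · · · · · · ·
    · · · · · · █ · · ·
    · · · · · · · · · ·
    · · · · · · · · · ·
    · · · · · · · · · ·
    · · · · · · · · · ·
T1:
  2·area = 12  (B↔C swapped to make it positive)
  edge (16, 14)→(12, 12): d=(-4,-2) top-left  bias=+0
  edge (12, 12)→(14, 10): d=(2,-2) top-left  bias=+0
  edge (14, 10)→(16, 14): d=(2,4) right/bottom  bias=-1
    (9,2)@(19, 5): e=[42,0,-30] → ·  [on edge]
    (8,3)@(17, 7): e=[30,0,-18] → ·  [on edge]
    (7,4)@(15, 9): e=[18,0,-6] → ·  [on edge]
    (6,5)@(13, 11): e=[6,0,6] → █  [on edge]
    (7,5)@(15, 11): e=[10,4,-2] → ·
    (5,6)@(11, 13): e=[-6,0,18] → ·  [on edge]
    (6,6)@(13, 13): e=[-2,4,10] → ·
    (7,6)@(15, 13): e=[2,8,2] → █
    (8,6)@(17, 13): e=[6,12,-6] → ·
    (4,7)@(9, 15): e=[-18,0,30] → ·  [on edge]
    (7,7)@(15, 15): e=[-6,12,6] → ·
    (3,8)@(7, 17): e=[-30,0,42] → ·  [on edge]
    (2,9)@(5, 19): e=[-42,0,54] → ·  [on edge]
    (1,10)@(3, 21): e=[-54,0,66] → ·  [on edge]
  covered (2 px):
    · · · · · · · · · ·
    · · · · · · · · · ·
    · · · · · · · · · ·
    · · · · · · · · · ·
    · · · · · · · · · ·
    · · · · · · █ · · ·
    · · · · · · · █ · ·
    · · · · · · · · · ·
    · · · · · · · · · ·
    · · · · · · · · · ·
    · · · · · · · · · ·
T2:
  2·area = 102
  edge (17, 16)→(0, 14): d=(-17,-2) top-left  bias=+0
  edge (0, 14)→(0, 8): d=(0,-6) top-left  bias=+0
  edge (0, 8)→(17, 16): d=(17,8) right/bottom  bias=-1
    (0,4)@(1, 9): e=[87,6,9] → █
    (1,4)@(3, 9): e=[91,18,-7] → ·
    (0,5)@(1, 11): e=[53,6,43] → █
    (1,5)@(3, 11): e=[57,18,27] → █
    (2,5)@(5, 11): e=[61,30,11] → █
    (3,5)@(7, 11): e=[65,42,-5] → ·
    (0,6)@(1, 13): e=[19,6,77] → █
    (3,6)@(7, 13): e=[31,42,29] → █
    (4,6)@(9, 13): e=[35,54,13] → █
    (5,6)@(11, 13): e=[39,66,-3] → ·
    (0,7)@(1, 15): e=[-15,6,111] → ·
    (1,7)@(3, 15): e=[-11,18,95] → ·
  covered (12 px):
    · · · · · · · · · ·
    · · · · · · · · · ·
    · · · · · · · · · ·
    · · · · · · · · · ·
    █ · · · · · · · · ·
    █ █ █ · · · · · · ·
    █ █ █ █ █ · · · · ·
    · · · · █ █ █ · · ·
    · · · · · · · · · ·
    · · · · · · · · · ·
    · · · · · · · · · ·
T3:
  2·area = 140  (B↔C swapped to make it positive)
  edge (20, 16)→(8, 18): d=(-12,2) right/bottom  bias=-1
  edge (8, 18)→(10, 6): d=(2,-12) top-left  bias=+0
  edge (10, 6)→(20, 16): d=(10,10) right/bottom  bias=-1
    (2,0)@(5, 1): e=[210,-70,0] → ·  [on edge]
    (3,1)@(7, 3): e=[182,-42,0] → ·  [on edge]
    (4,2)@(9, 5): e=[154,-14,0] → ·  [on edge]
    (5,3)@(11, 7): e=[126,14,0] → ·  [on edge]
    (5,4)@(11, 9): e=[102,18,20] → █
    (6,4)@(13, 9): e=[98,42,0] → ·  [on edge]
    (5,5)@(11, 11): e=[78,22,40] → █
    (6,5)@(13, 11): e=[74,46,20] → █
    (7,5)@(15, 11): e=[70,70,0] → ·  [on edge]
    (4,6)@(9, 13): e=[58,2,80] → █
    (7,6)@(15, 13): e=[46,74,20] → █
    (8,6)@(17, 13): e=[42,98,0] → ·  [on edge]
    (9,7)@(19, 15): e=[14,126,0] → ·  [on edge]
  covered (15 px):
    · · · · · · · · · ·
    · · · · · · · · · ·
    · · · · · · · · · ·
    · · · · · · · · · ·
    · · · · · █ · · · ·
    · · · · · █ █ · · ·
    · · · · █ █ █ █ · ·
    · · · · █ █ █ █ █ ·
    · · · · █ █ █ · · ·
    · · · · · · · · · ·
    · · · · · · · · · ·
T4:
  2·area = 129  (B↔C swapped to make it positive)
  edge (14, 16)→(5, 4): d=(-9,-12) top-left  bias=+0
  edge (5, 4)→(18, 7): d=(13,3) right/bottom  bias=-1
  edge (18, 7)→(14, 16): d=(-4,9) right/bottom  bias=-1
    (3,2)@(7, 5): e=[15,7,107] → █
    (4,2)@(9, 5): e=[39,1,89] → █
    (5,2)@(11, 5): e=[63,-5,71] → ·
    (3,3)@(7, 7): e=[-3,33,99] → ·
    (4,3)@(9, 7): e=[21,27,81] → █
    (5,3)@(11, 7): e=[45,21,63] → █
    (6,3)@(13, 7): e=[69,15,45] → █
    (7,3)@(15, 7): e=[93,9,27] → █
    (8,3)@(17, 7): e=[117,3,9] → █
    (9,3)@(19, 7): e=[141,-3,-9] → ·
    (4,4)@(9, 9): e=[3,53,73] → █
    (9,4)@(19, 9): e=[123,23,-17] → ·
  covered (17 px):
    · · · · · · · · · ·
    · · · · · · · · · ·
    · · · █ █ · · · · ·
    · · · · █ █ █ █ █ ·
    · · · · █ █ █ █ █ ·
    · · · · · █ █ █ · ·
    · · · · · · █ █ · ·
    · · · · · · · · · ·
    · · · · · · · · · ·
    · · · · · · · · · ·
    · · · · · · · · · ·

Answer: [[5,4],[5,5],[6,5],[4,6],[5,6],[6,6],[7,6],[4,7],[5,7],[6,7],[7,7],[8,7],[4,8],[5,8],[6,8]]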